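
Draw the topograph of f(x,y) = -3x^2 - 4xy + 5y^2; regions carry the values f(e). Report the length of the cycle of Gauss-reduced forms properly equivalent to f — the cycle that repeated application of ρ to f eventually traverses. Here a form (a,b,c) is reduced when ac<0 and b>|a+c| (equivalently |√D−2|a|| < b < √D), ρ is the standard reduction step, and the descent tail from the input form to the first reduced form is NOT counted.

D = 76, ⌊√D⌋ = 8
descent: ρ → (5,4,-3)  [lands on river]
river: ρ → (-3,8,1)
river: ρ → (1,8,-3)
river: ρ → (-3,4,5)
river: ρ → (5,6,-2)
river: ρ → (-2,6,5)
ρ-cycle length = 6 (tail of 1 descent step not counted)

6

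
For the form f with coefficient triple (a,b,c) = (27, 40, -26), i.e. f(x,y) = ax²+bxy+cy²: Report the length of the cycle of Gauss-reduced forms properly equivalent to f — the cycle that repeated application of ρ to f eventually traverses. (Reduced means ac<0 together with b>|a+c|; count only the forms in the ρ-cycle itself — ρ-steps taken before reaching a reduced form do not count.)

D = 4408, ⌊√D⌋ = 66
river: ρ → (-26,64,3)
river: ρ → (3,62,-47)
river: ρ → (-47,32,18)
river: ρ → (18,40,-39)
river: ρ → (-39,38,19)
river: ρ → (19,38,-39)
river: ρ → (-39,40,18)
river: ρ → (18,32,-47)
river: ρ → (-47,62,3)
river: ρ → (3,64,-26)
river: ρ → (-26,40,27)
river: ρ → (27,14,-39)
river: ρ → (-39,64,2)
river: ρ → (2,64,-39)
river: ρ → (-39,14,27)
river: ρ → (27,40,-26)
ρ-cycle length = 16 (tail of 0 descent steps not counted)

16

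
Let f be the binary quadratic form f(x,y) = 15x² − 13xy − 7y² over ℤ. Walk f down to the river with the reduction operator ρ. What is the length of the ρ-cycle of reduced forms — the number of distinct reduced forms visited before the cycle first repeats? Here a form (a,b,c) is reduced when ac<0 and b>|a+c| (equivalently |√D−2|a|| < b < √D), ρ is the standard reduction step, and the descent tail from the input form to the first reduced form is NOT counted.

D = 589, ⌊√D⌋ = 24
descent: ρ → (-7,13,15)  [lands on river]
river: ρ → (15,17,-5)
river: ρ → (-5,23,3)
river: ρ → (3,19,-19)
river: ρ → (-19,19,3)
river: ρ → (3,23,-5)
river: ρ → (-5,17,15)
river: ρ → (15,13,-7)
river: ρ → (-7,15,13)
river: ρ → (13,11,-9)
river: ρ → (-9,7,15)
river: ρ → (15,23,-1)
river: ρ → (-1,23,15)
river: ρ → (15,7,-9)
river: ρ → (-9,11,13)
river: ρ → (13,15,-7)
ρ-cycle length = 16 (tail of 1 descent step not counted)

16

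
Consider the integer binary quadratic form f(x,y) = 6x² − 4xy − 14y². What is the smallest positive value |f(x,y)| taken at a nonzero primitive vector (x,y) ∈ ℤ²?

descent: ρ → (-14,4,6)
descent: ρ → (6,8,-12)  [lands on river]
river: ρ → (-12,16,2)
river: ρ → (2,16,-12)
river: ρ → (-12,8,6)
river: ρ → (6,16,-4)
river: ρ → (-4,16,6)
closes: descent 2, river 6
min |a| on river = 2

2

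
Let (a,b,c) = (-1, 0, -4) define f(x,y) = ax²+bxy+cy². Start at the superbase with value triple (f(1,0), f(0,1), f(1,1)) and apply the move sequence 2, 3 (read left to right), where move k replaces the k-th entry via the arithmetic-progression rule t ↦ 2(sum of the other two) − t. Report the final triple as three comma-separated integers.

start (-1,-4,-5) = (f(1,0),f(0,1),f(1,1))
replace slot 2: 2·((-1)+(-5)) − (-4) = -8 → (-1,-8,-5)
replace slot 3: 2·((-1)+(-8)) − (-5) = -13 → (-1,-8,-13)

-1,-8,-13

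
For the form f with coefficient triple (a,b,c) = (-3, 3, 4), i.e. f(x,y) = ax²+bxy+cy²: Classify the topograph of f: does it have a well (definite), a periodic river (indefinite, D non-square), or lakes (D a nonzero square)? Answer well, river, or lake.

D = b²−4ac = 3² − 4·(-3)·4 = 57
D > 0 non-square ⇒ indefinite ⇒ periodic river

river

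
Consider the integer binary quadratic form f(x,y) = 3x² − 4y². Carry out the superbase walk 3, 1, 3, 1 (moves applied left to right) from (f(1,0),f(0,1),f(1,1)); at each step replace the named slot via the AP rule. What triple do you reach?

start (3,-4,-1) = (f(1,0),f(0,1),f(1,1))
replace slot 3: 2·(3+(-4)) − (-1) = -1 → (3,-4,-1)
replace slot 1: 2·((-4)+(-1)) − 3 = -13 → (-13,-4,-1)
replace slot 3: 2·((-13)+(-4)) − (-1) = -33 → (-13,-4,-33)
replace slot 1: 2·((-4)+(-33)) − (-13) = -61 → (-61,-4,-33)

-61,-4,-33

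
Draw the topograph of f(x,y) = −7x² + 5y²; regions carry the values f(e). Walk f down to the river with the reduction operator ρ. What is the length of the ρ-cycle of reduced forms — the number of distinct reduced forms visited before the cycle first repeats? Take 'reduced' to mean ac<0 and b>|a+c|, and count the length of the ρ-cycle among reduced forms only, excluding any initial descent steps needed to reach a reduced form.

D = 140, ⌊√D⌋ = 11
descent: ρ → (5,10,-2)  [lands on river]
river: ρ → (-2,10,5)
ρ-cycle length = 2 (tail of 1 descent step not counted)

2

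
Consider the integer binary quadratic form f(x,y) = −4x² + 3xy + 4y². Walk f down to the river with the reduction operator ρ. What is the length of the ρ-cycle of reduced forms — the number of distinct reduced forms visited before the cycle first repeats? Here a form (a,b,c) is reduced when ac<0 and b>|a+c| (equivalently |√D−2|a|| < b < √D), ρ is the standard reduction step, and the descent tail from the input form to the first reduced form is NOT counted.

D = 73, ⌊√D⌋ = 8
river: ρ → (4,5,-3)
river: ρ → (-3,7,2)
river: ρ → (2,5,-6)
river: ρ → (-6,7,1)
river: ρ → (1,7,-6)
river: ρ → (-6,5,2)
river: ρ → (2,7,-3)
river: ρ → (-3,5,4)
river: ρ → (4,3,-4)
river: ρ → (-4,5,3)
river: ρ → (3,7,-2)
river: ρ → (-2,5,6)
river: ρ → (6,7,-1)
river: ρ → (-1,7,6)
river: ρ → (6,5,-2)
river: ρ → (-2,7,3)
river: ρ → (3,5,-4)
river: ρ → (-4,3,4)
ρ-cycle length = 18 (tail of 0 descent steps not counted)

18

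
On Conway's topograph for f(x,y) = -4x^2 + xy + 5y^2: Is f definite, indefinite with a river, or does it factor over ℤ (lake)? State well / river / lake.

D = b²−4ac = 1² − 4·(-4)·5 = 81
D = 9² is a perfect square ⇒ form factors over ℤ ⇒ lakes

lake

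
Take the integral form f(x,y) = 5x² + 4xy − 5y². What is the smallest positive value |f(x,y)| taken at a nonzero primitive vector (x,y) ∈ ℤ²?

river: ρ → (-5,6,4)
river: ρ → (4,10,-1)
river: ρ → (-1,10,4)
river: ρ → (4,6,-5)
river: ρ → (-5,4,5)
river: ρ → (5,6,-4)
river: ρ → (-4,10,1)
river: ρ → (1,10,-4)
river: ρ → (-4,6,5)
river: ρ → (5,4,-5)
closes: descent 0, river 10
min |a| on river = 1

1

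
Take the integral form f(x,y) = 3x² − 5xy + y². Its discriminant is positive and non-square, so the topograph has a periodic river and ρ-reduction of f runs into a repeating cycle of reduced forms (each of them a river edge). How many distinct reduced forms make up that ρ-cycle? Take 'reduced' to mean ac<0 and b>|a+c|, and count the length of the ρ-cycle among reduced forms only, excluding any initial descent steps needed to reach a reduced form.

D = 13, ⌊√D⌋ = 3
descent: ρ → (1,3,-1)  [lands on river]
river: ρ → (-1,3,1)
ρ-cycle length = 2 (tail of 1 descent step not counted)

2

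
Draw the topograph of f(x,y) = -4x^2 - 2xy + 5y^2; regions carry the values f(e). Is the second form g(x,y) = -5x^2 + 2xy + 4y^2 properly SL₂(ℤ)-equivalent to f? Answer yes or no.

D₁ = 84, D₂ = 84
river cycle of f (length 6): (5, 2, -4), (-4, 6, 3), (3, 6, -4), (-4, 2, 5), (5, 8, -1), (-1, 8, 5)
river cycle of g (length 6): (4, 6, -3), (-3, 6, 4), (4, 2, -5), (-5, 8, 1), (1, 8, -5), (-5, 2, 4)
cycles differ ⇒ inequivalent

no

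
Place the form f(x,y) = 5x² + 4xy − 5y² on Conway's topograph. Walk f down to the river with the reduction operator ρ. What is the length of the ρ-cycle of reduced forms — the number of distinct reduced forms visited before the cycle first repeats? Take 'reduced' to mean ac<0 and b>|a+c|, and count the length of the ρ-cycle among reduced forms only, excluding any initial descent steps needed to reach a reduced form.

D = 116, ⌊√D⌋ = 10
river: ρ → (-5,6,4)
river: ρ → (4,10,-1)
river: ρ → (-1,10,4)
river: ρ → (4,6,-5)
river: ρ → (-5,4,5)
river: ρ → (5,6,-4)
river: ρ → (-4,10,1)
river: ρ → (1,10,-4)
river: ρ → (-4,6,5)
river: ρ → (5,4,-5)
ρ-cycle length = 10 (tail of 0 descent steps not counted)

10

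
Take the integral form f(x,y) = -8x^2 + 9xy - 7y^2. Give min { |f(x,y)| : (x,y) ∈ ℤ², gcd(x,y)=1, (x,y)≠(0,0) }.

translate: b→7 (≡-9 mod 16), so (8,-9,7)→(8,7,6)
flip: (8,7,6)→(6,-7,8)
translate: b→5 (≡-7 mod 12), so (6,-7,8)→(6,5,7)
reduced (well bottom): (6,5,7) with a≤c, −a<b≤a
well minimum |f| = |-6| = 6 (negative-definite)

6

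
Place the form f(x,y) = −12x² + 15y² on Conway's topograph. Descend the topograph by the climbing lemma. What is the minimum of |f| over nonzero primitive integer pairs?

descent: ρ → (15,0,-12)
descent: ρ → (-12,24,3)  [lands on river]
river: ρ → (3,24,-12)
closes: descent 2, river 2
min |a| on river = 3

3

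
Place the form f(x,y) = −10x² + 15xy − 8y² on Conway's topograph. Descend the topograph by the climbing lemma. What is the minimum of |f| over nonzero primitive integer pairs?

translate: b→5 (≡-15 mod 20), so (10,-15,8)→(10,5,3)
flip: (10,5,3)→(3,-5,10)
translate: b→1 (≡-5 mod 6), so (3,-5,10)→(3,1,8)
reduced (well bottom): (3,1,8) with a≤c, −a<b≤a
well minimum |f| = |-3| = 3 (negative-definite)

3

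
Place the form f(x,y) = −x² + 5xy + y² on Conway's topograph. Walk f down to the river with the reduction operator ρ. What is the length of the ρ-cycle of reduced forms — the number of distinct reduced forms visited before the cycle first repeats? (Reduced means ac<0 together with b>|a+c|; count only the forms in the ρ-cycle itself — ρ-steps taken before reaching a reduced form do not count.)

D = 29, ⌊√D⌋ = 5
river: ρ → (1,5,-1)
river: ρ → (-1,5,1)
ρ-cycle length = 2 (tail of 0 descent steps not counted)

2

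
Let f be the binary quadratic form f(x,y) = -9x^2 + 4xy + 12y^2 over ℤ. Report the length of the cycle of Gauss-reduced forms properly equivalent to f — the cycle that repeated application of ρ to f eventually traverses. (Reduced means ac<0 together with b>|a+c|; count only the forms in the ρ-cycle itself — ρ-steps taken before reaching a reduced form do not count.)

D = 448, ⌊√D⌋ = 21
river: ρ → (12,20,-1)
river: ρ → (-1,20,12)
river: ρ → (12,4,-9)
river: ρ → (-9,14,7)
river: ρ → (7,14,-9)
river: ρ → (-9,4,12)
ρ-cycle length = 6 (tail of 0 descent steps not counted)

6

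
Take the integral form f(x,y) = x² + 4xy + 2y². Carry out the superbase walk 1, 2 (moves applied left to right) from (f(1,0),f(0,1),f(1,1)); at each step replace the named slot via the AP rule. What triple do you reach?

start (1,2,7) = (f(1,0),f(0,1),f(1,1))
replace slot 1: 2·(2+7) − 1 = 17 → (17,2,7)
replace slot 2: 2·(17+7) − 2 = 46 → (17,46,7)

17,46,7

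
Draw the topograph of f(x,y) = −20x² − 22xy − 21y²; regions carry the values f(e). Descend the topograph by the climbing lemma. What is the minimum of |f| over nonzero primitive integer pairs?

translate: b→-18 (≡22 mod 40), so (20,22,21)→(20,-18,19)
flip: (20,-18,19)→(19,18,20)
reduced (well bottom): (19,18,20) with a≤c, −a<b≤a
well minimum |f| = |-19| = 19 (negative-definite)

19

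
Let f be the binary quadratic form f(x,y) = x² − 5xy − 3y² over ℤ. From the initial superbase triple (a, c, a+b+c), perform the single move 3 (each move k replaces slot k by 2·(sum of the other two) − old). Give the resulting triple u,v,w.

start (1,-3,-7) = (f(1,0),f(0,1),f(1,1))
replace slot 3: 2·(1+(-3)) − (-7) = 3 → (1,-3,3)

1,-3,3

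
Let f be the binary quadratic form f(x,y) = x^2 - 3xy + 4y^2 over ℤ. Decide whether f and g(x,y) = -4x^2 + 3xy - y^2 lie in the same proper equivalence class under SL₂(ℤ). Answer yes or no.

D₁ = -7, D₂ = -7
f: translate: b→1 (≡-3 mod 2), so (1,-3,4)→(1,1,2)
f: reduced (well bottom): (1,1,2) with a≤c, −a<b≤a
g is negative-definite; reduce −g:
−g: flip: (4,-3,1)→(1,3,4)
−g: translate: b→1 (≡3 mod 2), so (1,3,4)→(1,1,2)
−g: reduced (well bottom): (1,1,2) with a≤c, −a<b≤a
flip sign back: reduced form of g is (-1,-1,-2)
reduced forms (1, 1, 2) vs (-1, -1, -2) ⇒ inequivalent

no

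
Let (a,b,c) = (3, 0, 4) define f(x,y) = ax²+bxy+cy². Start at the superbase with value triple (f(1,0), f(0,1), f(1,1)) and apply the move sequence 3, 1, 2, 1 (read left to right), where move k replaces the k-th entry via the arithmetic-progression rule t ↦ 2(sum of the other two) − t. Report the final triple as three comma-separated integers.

start (3,4,7) = (f(1,0),f(0,1),f(1,1))
replace slot 3: 2·(3+4) − 7 = 7 → (3,4,7)
replace slot 1: 2·(4+7) − 3 = 19 → (19,4,7)
replace slot 2: 2·(19+7) − 4 = 48 → (19,48,7)
replace slot 1: 2·(48+7) − 19 = 91 → (91,48,7)

91,48,7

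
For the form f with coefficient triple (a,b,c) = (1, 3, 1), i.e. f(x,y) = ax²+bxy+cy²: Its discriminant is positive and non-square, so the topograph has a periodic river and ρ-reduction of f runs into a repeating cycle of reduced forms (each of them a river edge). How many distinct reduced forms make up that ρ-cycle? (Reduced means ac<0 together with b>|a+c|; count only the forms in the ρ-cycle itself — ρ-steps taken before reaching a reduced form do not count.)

D = 5, ⌊√D⌋ = 2
descent: ρ → (1,1,-1)  [lands on river]
river: ρ → (-1,1,1)
ρ-cycle length = 2 (tail of 1 descent step not counted)

2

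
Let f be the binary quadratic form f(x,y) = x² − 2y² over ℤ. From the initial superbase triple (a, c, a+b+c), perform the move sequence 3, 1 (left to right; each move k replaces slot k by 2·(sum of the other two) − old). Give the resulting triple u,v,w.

start (1,-2,-1) = (f(1,0),f(0,1),f(1,1))
replace slot 3: 2·(1+(-2)) − (-1) = -1 → (1,-2,-1)
replace slot 1: 2·((-2)+(-1)) − 1 = -7 → (-7,-2,-1)

-7,-2,-1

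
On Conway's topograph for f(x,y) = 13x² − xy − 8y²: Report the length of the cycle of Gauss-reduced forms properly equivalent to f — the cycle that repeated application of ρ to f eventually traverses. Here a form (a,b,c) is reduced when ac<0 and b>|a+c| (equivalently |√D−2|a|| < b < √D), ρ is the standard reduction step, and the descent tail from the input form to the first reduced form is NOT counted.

D = 417, ⌊√D⌋ = 20
descent: ρ → (-8,17,4)  [lands on river]
river: ρ → (4,15,-12)
river: ρ → (-12,9,7)
river: ρ → (7,19,-2)
river: ρ → (-2,17,16)
river: ρ → (16,15,-3)
river: ρ → (-3,15,16)
river: ρ → (16,17,-2)
river: ρ → (-2,19,7)
river: ρ → (7,9,-12)
river: ρ → (-12,15,4)
river: ρ → (4,17,-8)
river: ρ → (-8,15,6)
river: ρ → (6,9,-14)
river: ρ → (-14,19,1)
river: ρ → (1,19,-14)
river: ρ → (-14,9,6)
river: ρ → (6,15,-8)
ρ-cycle length = 18 (tail of 1 descent step not counted)

18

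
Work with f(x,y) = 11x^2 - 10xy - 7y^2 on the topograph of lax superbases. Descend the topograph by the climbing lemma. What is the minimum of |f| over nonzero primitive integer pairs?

descent: ρ → (-7,10,11)  [lands on river]
river: ρ → (11,12,-6)
river: ρ → (-6,12,11)
river: ρ → (11,10,-7)
river: ρ → (-7,18,3)
river: ρ → (3,18,-7)
closes: descent 1, river 6
min |a| on river = 3

3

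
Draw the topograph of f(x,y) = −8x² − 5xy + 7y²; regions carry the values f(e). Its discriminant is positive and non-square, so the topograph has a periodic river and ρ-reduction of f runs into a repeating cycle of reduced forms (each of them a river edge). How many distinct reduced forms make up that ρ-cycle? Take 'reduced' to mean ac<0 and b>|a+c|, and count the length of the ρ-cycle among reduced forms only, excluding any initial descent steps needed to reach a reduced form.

D = 249, ⌊√D⌋ = 15
descent: ρ → (7,5,-8)  [lands on river]
river: ρ → (-8,11,4)
river: ρ → (4,13,-5)
river: ρ → (-5,7,10)
river: ρ → (10,13,-2)
river: ρ → (-2,15,3)
river: ρ → (3,15,-2)
river: ρ → (-2,13,10)
river: ρ → (10,7,-5)
river: ρ → (-5,13,4)
river: ρ → (4,11,-8)
river: ρ → (-8,5,7)
river: ρ → (7,9,-6)
river: ρ → (-6,15,1)
river: ρ → (1,15,-6)
river: ρ → (-6,9,7)
ρ-cycle length = 16 (tail of 1 descent step not counted)

16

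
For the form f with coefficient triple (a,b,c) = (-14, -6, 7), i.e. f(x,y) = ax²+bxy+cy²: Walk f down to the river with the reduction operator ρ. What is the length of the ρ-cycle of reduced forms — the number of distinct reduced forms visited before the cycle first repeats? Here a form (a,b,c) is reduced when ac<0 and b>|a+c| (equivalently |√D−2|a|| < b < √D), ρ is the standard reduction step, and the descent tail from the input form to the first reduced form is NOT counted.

D = 428, ⌊√D⌋ = 20
descent: ρ → (7,20,-1)  [lands on river]
river: ρ → (-1,20,7)
river: ρ → (7,8,-13)
river: ρ → (-13,18,2)
river: ρ → (2,18,-13)
river: ρ → (-13,8,7)
ρ-cycle length = 6 (tail of 1 descent step not counted)

6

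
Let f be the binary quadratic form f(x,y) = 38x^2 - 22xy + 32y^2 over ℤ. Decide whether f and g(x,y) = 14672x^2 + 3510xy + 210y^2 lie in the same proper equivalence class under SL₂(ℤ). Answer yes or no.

D₁ = -4380, D₂ = -4380
f: flip: (38,-22,32)→(32,22,38)
f: reduced (well bottom): (32,22,38) with a≤c, −a<b≤a
g: flip: (14672,3510,210)→(210,-3510,14672)
g: translate: b→-150 (≡-3510 mod 420), so (210,-3510,14672)→(210,-150,32)
g: flip: (210,-150,32)→(32,150,210)
g: translate: b→22 (≡150 mod 64), so (32,150,210)→(32,22,38)
g: reduced (well bottom): (32,22,38) with a≤c, −a<b≤a
reduced forms (32, 22, 38) vs (32, 22, 38) ⇒ equivalent

yes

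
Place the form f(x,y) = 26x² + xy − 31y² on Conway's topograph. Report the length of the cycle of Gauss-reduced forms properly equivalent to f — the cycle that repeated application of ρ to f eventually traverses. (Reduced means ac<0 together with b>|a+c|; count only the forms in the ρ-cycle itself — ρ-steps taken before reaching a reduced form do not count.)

D = 3225, ⌊√D⌋ = 56
descent: ρ → (-31,-1,26)
descent: ρ → (26,53,-4)  [lands on river]
river: ρ → (-4,51,39)
river: ρ → (39,27,-16)
river: ρ → (-16,37,29)
river: ρ → (29,21,-24)
river: ρ → (-24,27,26)
river: ρ → (26,25,-25)
river: ρ → (-25,25,26)
river: ρ → (26,27,-24)
river: ρ → (-24,21,29)
river: ρ → (29,37,-16)
river: ρ → (-16,27,39)
river: ρ → (39,51,-4)
river: ρ → (-4,53,26)
river: ρ → (26,51,-6)
river: ρ → (-6,45,50)
river: ρ → (50,55,-1)
river: ρ → (-1,55,50)
river: ρ → (50,45,-6)
river: ρ → (-6,51,26)
ρ-cycle length = 20 (tail of 2 descent steps not counted)

20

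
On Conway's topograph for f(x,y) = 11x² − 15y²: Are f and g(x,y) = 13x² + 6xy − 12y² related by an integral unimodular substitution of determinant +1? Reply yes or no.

D₁ = 660, D₂ = 660
river cycle of f (length 6): (11, 22, -4), (-4, 18, 21), (21, 24, -1), (-1, 24, 21), (21, 18, -4), (-4, 22, 11)
river cycle of g (length 8): (-12, 18, 7), (7, 24, -3), (-3, 24, 7), (7, 18, -12), (-12, 6, 13), (13, 20, -5), (-5, 20, 13), (13, 6, -12)
cycles differ ⇒ inequivalent

no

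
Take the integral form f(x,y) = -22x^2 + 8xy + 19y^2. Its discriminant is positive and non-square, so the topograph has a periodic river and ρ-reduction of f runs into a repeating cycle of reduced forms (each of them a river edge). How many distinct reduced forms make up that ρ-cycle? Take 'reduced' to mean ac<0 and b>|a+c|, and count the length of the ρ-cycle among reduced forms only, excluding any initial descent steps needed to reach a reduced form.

D = 1736, ⌊√D⌋ = 41
river: ρ → (19,30,-11)
river: ρ → (-11,36,10)
river: ρ → (10,24,-29)
river: ρ → (-29,34,5)
river: ρ → (5,36,-22)
river: ρ → (-22,8,19)
ρ-cycle length = 6 (tail of 0 descent steps not counted)

6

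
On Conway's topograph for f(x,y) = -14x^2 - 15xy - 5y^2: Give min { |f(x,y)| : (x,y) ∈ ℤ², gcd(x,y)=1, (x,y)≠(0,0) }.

translate: b→-13 (≡15 mod 28), so (14,15,5)→(14,-13,4)
flip: (14,-13,4)→(4,13,14)
translate: b→-3 (≡13 mod 8), so (4,13,14)→(4,-3,4)
flip: (4,-3,4)→(4,3,4)
reduced (well bottom): (4,3,4) with a≤c, −a<b≤a
well minimum |f| = |-4| = 4 (negative-definite)

4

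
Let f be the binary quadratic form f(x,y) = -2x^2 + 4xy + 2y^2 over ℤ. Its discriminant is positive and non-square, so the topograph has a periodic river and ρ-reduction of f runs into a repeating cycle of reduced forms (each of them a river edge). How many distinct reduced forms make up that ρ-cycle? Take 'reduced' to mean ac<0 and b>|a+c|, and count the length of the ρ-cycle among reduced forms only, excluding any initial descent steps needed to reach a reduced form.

D = 32, ⌊√D⌋ = 5
river: ρ → (2,4,-2)
river: ρ → (-2,4,2)
ρ-cycle length = 2 (tail of 0 descent steps not counted)

2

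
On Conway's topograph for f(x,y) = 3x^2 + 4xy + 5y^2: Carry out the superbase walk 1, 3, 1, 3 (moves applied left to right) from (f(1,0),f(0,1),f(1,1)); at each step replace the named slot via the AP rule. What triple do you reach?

start (3,5,12) = (f(1,0),f(0,1),f(1,1))
replace slot 1: 2·(5+12) − 3 = 31 → (31,5,12)
replace slot 3: 2·(31+5) − 12 = 60 → (31,5,60)
replace slot 1: 2·(5+60) − 31 = 99 → (99,5,60)
replace slot 3: 2·(99+5) − 60 = 148 → (99,5,148)

99,5,148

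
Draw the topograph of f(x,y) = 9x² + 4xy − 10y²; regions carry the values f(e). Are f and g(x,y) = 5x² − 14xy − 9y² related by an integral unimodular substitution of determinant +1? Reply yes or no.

D₁ = 376, D₂ = 376
river cycle of f (length 16): (-10, 16, 3), (3, 14, -15), (-15, 16, 2), (2, 16, -15), (-15, 14, 3), (3, 16, -10), (-10, 4, 9), (9, 14, -5), (-5, 16, 6), (6, 8, -13), … (6 more)
river cycle of g (length 16): (-9, 14, 5), (5, 16, -6), (-6, 8, 13), (13, 18, -1), (-1, 18, 13), (13, 8, -6), (-6, 16, 5), (5, 14, -9), (-9, 4, 10), (10, 16, -3), … (6 more)
cycles differ ⇒ inequivalent

no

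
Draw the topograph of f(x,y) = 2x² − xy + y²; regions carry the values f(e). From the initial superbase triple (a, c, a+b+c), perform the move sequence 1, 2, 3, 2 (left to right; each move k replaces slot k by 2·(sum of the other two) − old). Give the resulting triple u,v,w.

start (2,1,2) = (f(1,0),f(0,1),f(1,1))
replace slot 1: 2·(1+2) − 2 = 4 → (4,1,2)
replace slot 2: 2·(4+2) − 1 = 11 → (4,11,2)
replace slot 3: 2·(4+11) − 2 = 28 → (4,11,28)
replace slot 2: 2·(4+28) − 11 = 53 → (4,53,28)

4,53,28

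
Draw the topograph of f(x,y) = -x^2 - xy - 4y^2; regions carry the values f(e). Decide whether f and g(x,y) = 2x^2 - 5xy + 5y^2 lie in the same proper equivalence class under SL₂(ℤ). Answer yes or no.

D₁ = -15, D₂ = -15
f is negative-definite; reduce −f:
−f: reduced (well bottom): (1,1,4) with a≤c, −a<b≤a
flip sign back: reduced form of f is (-1,-1,-4)
g: translate: b→-1 (≡-5 mod 4), so (2,-5,5)→(2,-1,2)
g: flip: (2,-1,2)→(2,1,2)
g: reduced (well bottom): (2,1,2) with a≤c, −a<b≤a
reduced forms (-1, -1, -4) vs (2, 1, 2) ⇒ inequivalent

no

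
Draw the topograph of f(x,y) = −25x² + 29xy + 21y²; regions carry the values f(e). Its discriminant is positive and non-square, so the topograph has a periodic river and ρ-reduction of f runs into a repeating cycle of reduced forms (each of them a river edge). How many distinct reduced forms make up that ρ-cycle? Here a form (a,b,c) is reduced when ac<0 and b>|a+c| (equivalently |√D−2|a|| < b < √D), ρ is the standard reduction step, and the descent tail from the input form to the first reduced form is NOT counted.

D = 2941, ⌊√D⌋ = 54
river: ρ → (21,13,-33)
river: ρ → (-33,53,1)
river: ρ → (1,53,-33)
river: ρ → (-33,13,21)
river: ρ → (21,29,-25)
river: ρ → (-25,21,25)
river: ρ → (25,29,-21)
river: ρ → (-21,13,33)
river: ρ → (33,53,-1)
river: ρ → (-1,53,33)
river: ρ → (33,13,-21)
river: ρ → (-21,29,25)
river: ρ → (25,21,-25)
river: ρ → (-25,29,21)
ρ-cycle length = 14 (tail of 0 descent steps not counted)

14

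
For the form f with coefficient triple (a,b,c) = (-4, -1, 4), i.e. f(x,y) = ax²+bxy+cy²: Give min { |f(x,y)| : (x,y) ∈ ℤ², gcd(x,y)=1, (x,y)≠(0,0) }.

descent: ρ → (4,1,-4)  [lands on river]
river: ρ → (-4,7,1)
river: ρ → (1,7,-4)
river: ρ → (-4,1,4)
river: ρ → (4,7,-1)
river: ρ → (-1,7,4)
closes: descent 1, river 6
min |a| on river = 1

1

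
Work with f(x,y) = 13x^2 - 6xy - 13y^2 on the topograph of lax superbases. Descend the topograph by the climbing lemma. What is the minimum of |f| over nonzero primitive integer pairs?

descent: ρ → (-13,6,13)  [lands on river]
river: ρ → (13,20,-6)
river: ρ → (-6,16,19)
river: ρ → (19,22,-3)
river: ρ → (-3,26,3)
river: ρ → (3,22,-19)
river: ρ → (-19,16,6)
river: ρ → (6,20,-13)
closes: descent 1, river 8
min |a| on river = 3

3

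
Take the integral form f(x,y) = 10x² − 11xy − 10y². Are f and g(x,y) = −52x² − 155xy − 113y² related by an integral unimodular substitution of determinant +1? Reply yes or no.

D₁ = 521, D₂ = 521
river cycle of f (length 34): (-10, 11, 10), (10, 9, -11), (-11, 13, 8), (8, 19, -5), (-5, 21, 4), (4, 19, -10), (-10, 21, 2), (2, 19, -20), (-20, 21, 1), (1, 21, -20), … (24 more)
river cycle of g (length 34): (-10, 11, 10), (10, 9, -11), (-11, 13, 8), (8, 19, -5), (-5, 21, 4), (4, 19, -10), (-10, 21, 2), (2, 19, -20), (-20, 21, 1), (1, 21, -20), … (24 more)
cycles coincide ⇒ equivalent

yes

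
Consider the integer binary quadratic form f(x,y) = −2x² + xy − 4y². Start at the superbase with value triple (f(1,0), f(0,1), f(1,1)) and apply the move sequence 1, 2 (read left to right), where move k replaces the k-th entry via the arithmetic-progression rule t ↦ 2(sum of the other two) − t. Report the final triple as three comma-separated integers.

start (-2,-4,-5) = (f(1,0),f(0,1),f(1,1))
replace slot 1: 2·((-4)+(-5)) − (-2) = -16 → (-16,-4,-5)
replace slot 2: 2·((-16)+(-5)) − (-4) = -38 → (-16,-38,-5)

-16,-38,-5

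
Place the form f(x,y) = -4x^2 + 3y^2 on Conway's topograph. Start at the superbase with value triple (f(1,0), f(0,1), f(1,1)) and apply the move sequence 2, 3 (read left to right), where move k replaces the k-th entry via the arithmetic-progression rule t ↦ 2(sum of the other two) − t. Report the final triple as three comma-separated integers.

start (-4,3,-1) = (f(1,0),f(0,1),f(1,1))
replace slot 2: 2·((-4)+(-1)) − 3 = -13 → (-4,-13,-1)
replace slot 3: 2·((-4)+(-13)) − (-1) = -33 → (-4,-13,-33)

-4,-13,-33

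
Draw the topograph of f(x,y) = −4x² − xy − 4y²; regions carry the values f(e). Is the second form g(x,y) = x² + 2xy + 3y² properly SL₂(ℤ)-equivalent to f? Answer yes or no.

D₁ = -63, D₂ = -8
discriminants differ ⇒ not SL₂(ℤ)-equivalent

no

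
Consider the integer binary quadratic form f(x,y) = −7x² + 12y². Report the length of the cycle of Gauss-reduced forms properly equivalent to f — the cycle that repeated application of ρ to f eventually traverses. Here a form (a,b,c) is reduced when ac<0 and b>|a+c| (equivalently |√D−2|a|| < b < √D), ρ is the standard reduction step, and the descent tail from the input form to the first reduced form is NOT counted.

D = 336, ⌊√D⌋ = 18
descent: ρ → (12,0,-7)
descent: ρ → (-7,14,5)  [lands on river]
river: ρ → (5,16,-4)
river: ρ → (-4,16,5)
river: ρ → (5,14,-7)
ρ-cycle length = 4 (tail of 2 descent steps not counted)

4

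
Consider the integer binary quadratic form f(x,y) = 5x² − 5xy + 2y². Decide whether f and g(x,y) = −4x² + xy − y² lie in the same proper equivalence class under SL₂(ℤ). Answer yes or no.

D₁ = -15, D₂ = -15
f: translate: b→5 (≡-5 mod 10), so (5,-5,2)→(5,5,2)
f: flip: (5,5,2)→(2,-5,5)
f: translate: b→-1 (≡-5 mod 4), so (2,-5,5)→(2,-1,2)
f: flip: (2,-1,2)→(2,1,2)
f: reduced (well bottom): (2,1,2) with a≤c, −a<b≤a
g is negative-definite; reduce −g:
−g: flip: (4,-1,1)→(1,1,4)
−g: reduced (well bottom): (1,1,4) with a≤c, −a<b≤a
flip sign back: reduced form of g is (-1,-1,-4)
reduced forms (2, 1, 2) vs (-1, -1, -4) ⇒ inequivalent

no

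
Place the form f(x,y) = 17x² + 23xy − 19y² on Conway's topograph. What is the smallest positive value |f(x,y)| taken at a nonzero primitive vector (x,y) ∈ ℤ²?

river: ρ → (-19,15,21)
river: ρ → (21,27,-13)
river: ρ → (-13,25,23)
river: ρ → (23,21,-15)
river: ρ → (-15,39,5)
river: ρ → (5,41,-7)
river: ρ → (-7,29,35)
river: ρ → (35,41,-1)
river: ρ → (-1,41,35)
river: ρ → (35,29,-7)
river: ρ → (-7,41,5)
river: ρ → (5,39,-15)
river: ρ → (-15,21,23)
river: ρ → (23,25,-13)
river: ρ → (-13,27,21)
river: ρ → (21,15,-19)
river: ρ → (-19,23,17)
river: ρ → (17,11,-25)
river: ρ → (-25,39,3)
river: ρ → (3,39,-25)
river: ρ → (-25,11,17)
river: ρ → (17,23,-19)
closes: descent 0, river 22
min |a| on river = 1

1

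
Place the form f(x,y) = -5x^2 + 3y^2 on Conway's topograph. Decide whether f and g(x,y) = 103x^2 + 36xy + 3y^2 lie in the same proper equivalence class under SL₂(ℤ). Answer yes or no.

D₁ = 60, D₂ = 60
river cycle of f (length 2): (3, 6, -2), (-2, 6, 3)
river cycle of g (length 2): (3, 6, -2), (-2, 6, 3)
cycles coincide ⇒ equivalent

yes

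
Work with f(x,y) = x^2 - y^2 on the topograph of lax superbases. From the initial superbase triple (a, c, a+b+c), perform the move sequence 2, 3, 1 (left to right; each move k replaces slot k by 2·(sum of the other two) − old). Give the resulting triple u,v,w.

start (1,-1,0) = (f(1,0),f(0,1),f(1,1))
replace slot 2: 2·(1+0) − (-1) = 3 → (1,3,0)
replace slot 3: 2·(1+3) − 0 = 8 → (1,3,8)
replace slot 1: 2·(3+8) − 1 = 21 → (21,3,8)

21,3,8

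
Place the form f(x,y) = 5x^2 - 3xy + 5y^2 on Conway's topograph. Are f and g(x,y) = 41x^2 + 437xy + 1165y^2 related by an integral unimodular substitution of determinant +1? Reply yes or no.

D₁ = -91, D₂ = -91
f: flip: (5,-3,5)→(5,3,5)
f: reduced (well bottom): (5,3,5) with a≤c, −a<b≤a
g: translate: b→27 (≡437 mod 82), so (41,437,1165)→(41,27,5)
g: flip: (41,27,5)→(5,-27,41)
g: translate: b→3 (≡-27 mod 10), so (5,-27,41)→(5,3,5)
g: reduced (well bottom): (5,3,5) with a≤c, −a<b≤a
reduced forms (5, 3, 5) vs (5, 3, 5) ⇒ equivalent

yes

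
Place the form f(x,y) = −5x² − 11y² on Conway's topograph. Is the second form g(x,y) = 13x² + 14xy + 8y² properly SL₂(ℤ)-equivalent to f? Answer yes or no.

D₁ = -220, D₂ = -220
f is negative-definite; reduce −f:
−f: reduced (well bottom): (5,0,11) with a≤c, −a<b≤a
flip sign back: reduced form of f is (-5,0,-11)
g: translate: b→-12 (≡14 mod 26), so (13,14,8)→(13,-12,7)
g: flip: (13,-12,7)→(7,12,13)
g: translate: b→-2 (≡12 mod 14), so (7,12,13)→(7,-2,8)
g: reduced (well bottom): (7,-2,8) with a≤c, −a<b≤a
reduced forms (-5, 0, -11) vs (7, -2, 8) ⇒ inequivalent

no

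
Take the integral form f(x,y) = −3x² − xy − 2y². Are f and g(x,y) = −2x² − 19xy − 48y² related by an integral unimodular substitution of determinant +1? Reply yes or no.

D₁ = -23, D₂ = -23
f is negative-definite; reduce −f:
−f: flip: (3,1,2)→(2,-1,3)
−f: reduced (well bottom): (2,-1,3) with a≤c, −a<b≤a
flip sign back: reduced form of f is (-2,1,-3)
g is negative-definite; reduce −g:
−g: translate: b→-1 (≡19 mod 4), so (2,19,48)→(2,-1,3)
−g: reduced (well bottom): (2,-1,3) with a≤c, −a<b≤a
flip sign back: reduced form of g is (-2,1,-3)
reduced forms (-2, 1, -3) vs (-2, 1, -3) ⇒ equivalent

yes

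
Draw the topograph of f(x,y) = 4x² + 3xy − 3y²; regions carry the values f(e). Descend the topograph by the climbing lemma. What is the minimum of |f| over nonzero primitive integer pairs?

river: ρ → (-3,3,4)
river: ρ → (4,5,-2)
river: ρ → (-2,7,1)
river: ρ → (1,7,-2)
river: ρ → (-2,5,4)
river: ρ → (4,3,-3)
closes: descent 0, river 6
min |a| on river = 1

1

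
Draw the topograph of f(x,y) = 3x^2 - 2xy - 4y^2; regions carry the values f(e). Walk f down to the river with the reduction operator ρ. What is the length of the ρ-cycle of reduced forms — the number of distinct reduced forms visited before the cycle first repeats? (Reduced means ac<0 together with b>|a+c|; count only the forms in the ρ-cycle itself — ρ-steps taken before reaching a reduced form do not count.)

D = 52, ⌊√D⌋ = 7
descent: ρ → (-4,2,3)  [lands on river]
river: ρ → (3,4,-3)
river: ρ → (-3,2,4)
river: ρ → (4,6,-1)
river: ρ → (-1,6,4)
river: ρ → (4,2,-3)
river: ρ → (-3,4,3)
river: ρ → (3,2,-4)
river: ρ → (-4,6,1)
river: ρ → (1,6,-4)
ρ-cycle length = 10 (tail of 1 descent step not counted)

10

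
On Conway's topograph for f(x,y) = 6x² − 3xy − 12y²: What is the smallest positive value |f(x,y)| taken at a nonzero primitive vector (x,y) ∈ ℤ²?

descent: ρ → (-12,3,6)
descent: ρ → (6,9,-9)  [lands on river]
river: ρ → (-9,9,6)
river: ρ → (6,15,-3)
river: ρ → (-3,15,6)
closes: descent 2, river 4
min |a| on river = 3

3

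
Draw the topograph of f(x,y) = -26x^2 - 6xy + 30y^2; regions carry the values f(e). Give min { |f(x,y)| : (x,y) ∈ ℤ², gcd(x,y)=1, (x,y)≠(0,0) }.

descent: ρ → (30,6,-26)  [lands on river]
river: ρ → (-26,46,10)
river: ρ → (10,54,-6)
river: ρ → (-6,54,10)
river: ρ → (10,46,-26)
river: ρ → (-26,6,30)
river: ρ → (30,54,-2)
river: ρ → (-2,54,30)
closes: descent 1, river 8
min |a| on river = 2

2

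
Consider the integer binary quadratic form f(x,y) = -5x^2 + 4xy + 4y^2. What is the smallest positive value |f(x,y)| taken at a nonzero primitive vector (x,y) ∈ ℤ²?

river: ρ → (4,4,-5)
river: ρ → (-5,6,3)
river: ρ → (3,6,-5)
river: ρ → (-5,4,4)
closes: descent 0, river 4
min |a| on river = 3

3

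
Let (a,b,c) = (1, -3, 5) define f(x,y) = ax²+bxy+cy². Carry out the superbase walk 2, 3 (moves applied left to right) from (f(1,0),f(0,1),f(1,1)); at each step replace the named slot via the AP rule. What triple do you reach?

start (1,5,3) = (f(1,0),f(0,1),f(1,1))
replace slot 2: 2·(1+3) − 5 = 3 → (1,3,3)
replace slot 3: 2·(1+3) − 3 = 5 → (1,3,5)

1,3,5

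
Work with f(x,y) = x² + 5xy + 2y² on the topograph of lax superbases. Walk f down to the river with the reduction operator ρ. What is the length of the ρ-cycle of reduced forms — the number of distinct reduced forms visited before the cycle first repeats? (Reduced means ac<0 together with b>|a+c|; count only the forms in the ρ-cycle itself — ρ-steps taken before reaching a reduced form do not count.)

D = 17, ⌊√D⌋ = 4
descent: ρ → (2,3,-1)  [lands on river]
river: ρ → (-1,3,2)
river: ρ → (2,1,-2)
river: ρ → (-2,3,1)
river: ρ → (1,3,-2)
river: ρ → (-2,1,2)
ρ-cycle length = 6 (tail of 1 descent step not counted)

6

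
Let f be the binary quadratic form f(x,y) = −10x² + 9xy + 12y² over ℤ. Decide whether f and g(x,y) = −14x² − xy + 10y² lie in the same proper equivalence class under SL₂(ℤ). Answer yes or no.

D₁ = 561, D₂ = 561
river cycle of f (length 16): (12, 15, -7), (-7, 13, 14), (14, 15, -6), (-6, 21, 5), (5, 19, -10), (-10, 21, 3), (3, 21, -10), (-10, 19, 5), (5, 21, -6), (-6, 15, 14), … (6 more)
river cycle of g (length 16): (10, 21, -3), (-3, 21, 10), (10, 19, -5), (-5, 21, 6), (6, 15, -14), (-14, 13, 7), (7, 15, -12), (-12, 9, 10), (10, 11, -11), (-11, 11, 10), … (6 more)
cycles differ ⇒ inequivalent

no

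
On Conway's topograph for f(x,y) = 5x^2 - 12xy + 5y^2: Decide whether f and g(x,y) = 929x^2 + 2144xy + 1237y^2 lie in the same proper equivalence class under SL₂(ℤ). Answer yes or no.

D₁ = 44, D₂ = 44
river cycle of f (length 2): (-2, 6, 1), (1, 6, -2)
river cycle of g (length 2): (-2, 6, 1), (1, 6, -2)
cycles coincide ⇒ equivalent

yes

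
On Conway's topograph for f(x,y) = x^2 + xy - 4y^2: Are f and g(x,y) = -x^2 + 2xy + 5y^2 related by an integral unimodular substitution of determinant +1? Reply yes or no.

D₁ = 17, D₂ = 24
discriminants differ ⇒ not SL₂(ℤ)-equivalent

no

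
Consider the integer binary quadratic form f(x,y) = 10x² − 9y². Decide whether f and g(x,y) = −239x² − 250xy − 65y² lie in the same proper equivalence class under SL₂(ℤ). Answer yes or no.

D₁ = 360, D₂ = 360
river cycle of f (length 2): (-9, 18, 1), (1, 18, -9)
river cycle of g (length 2): (1, 18, -9), (-9, 18, 1)
cycles coincide ⇒ equivalent

yes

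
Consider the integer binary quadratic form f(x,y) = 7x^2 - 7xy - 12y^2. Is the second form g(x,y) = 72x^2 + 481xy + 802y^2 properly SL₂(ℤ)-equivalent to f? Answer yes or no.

D₁ = 385, D₂ = 385
river cycle of f (length 10): (-12, 7, 7), (7, 7, -12), (-12, 17, 2), (2, 19, -3), (-3, 17, 8), (8, 15, -5), (-5, 15, 8), (8, 17, -3), (-3, 19, 2), (2, 17, -12)
river cycle of g (length 10): (7, 7, -12), (-12, 17, 2), (2, 19, -3), (-3, 17, 8), (8, 15, -5), (-5, 15, 8), (8, 17, -3), (-3, 19, 2), (2, 17, -12), (-12, 7, 7)
cycles coincide ⇒ equivalent

yes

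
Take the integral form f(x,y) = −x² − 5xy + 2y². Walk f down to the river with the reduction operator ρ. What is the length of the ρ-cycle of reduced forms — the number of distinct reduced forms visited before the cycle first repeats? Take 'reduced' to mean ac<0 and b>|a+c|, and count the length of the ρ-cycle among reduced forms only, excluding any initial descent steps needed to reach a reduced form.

D = 33, ⌊√D⌋ = 5
descent: ρ → (2,5,-1)  [lands on river]
river: ρ → (-1,5,2)
river: ρ → (2,3,-3)
river: ρ → (-3,3,2)
ρ-cycle length = 4 (tail of 1 descent step not counted)

4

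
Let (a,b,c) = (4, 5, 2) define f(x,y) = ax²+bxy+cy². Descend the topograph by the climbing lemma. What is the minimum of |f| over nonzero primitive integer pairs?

translate: b→-3 (≡5 mod 8), so (4,5,2)→(4,-3,1)
flip: (4,-3,1)→(1,3,4)
translate: b→1 (≡3 mod 2), so (1,3,4)→(1,1,2)
reduced (well bottom): (1,1,2) with a≤c, −a<b≤a
well minimum = a = 1

1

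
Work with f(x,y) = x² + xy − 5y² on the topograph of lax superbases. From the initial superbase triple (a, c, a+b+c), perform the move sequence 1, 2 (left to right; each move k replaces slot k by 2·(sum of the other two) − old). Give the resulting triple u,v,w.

start (1,-5,-3) = (f(1,0),f(0,1),f(1,1))
replace slot 1: 2·((-5)+(-3)) − 1 = -17 → (-17,-5,-3)
replace slot 2: 2·((-17)+(-3)) − (-5) = -35 → (-17,-35,-3)

-17,-35,-3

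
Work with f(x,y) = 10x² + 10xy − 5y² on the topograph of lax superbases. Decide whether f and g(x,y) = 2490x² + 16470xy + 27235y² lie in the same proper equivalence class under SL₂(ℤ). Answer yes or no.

D₁ = 300, D₂ = 300
river cycle of f (length 2): (-5, 10, 10), (10, 10, -5)
river cycle of g (length 2): (-5, 10, 10), (10, 10, -5)
cycles coincide ⇒ equivalent

yes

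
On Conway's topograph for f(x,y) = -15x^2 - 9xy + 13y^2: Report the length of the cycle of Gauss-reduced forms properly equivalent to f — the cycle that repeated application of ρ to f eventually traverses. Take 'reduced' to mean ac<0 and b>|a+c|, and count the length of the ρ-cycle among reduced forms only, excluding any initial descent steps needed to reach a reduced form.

D = 861, ⌊√D⌋ = 29
descent: ρ → (13,9,-15)  [lands on river]
river: ρ → (-15,21,7)
river: ρ → (7,21,-15)
river: ρ → (-15,9,13)
river: ρ → (13,17,-11)
river: ρ → (-11,27,3)
river: ρ → (3,27,-11)
river: ρ → (-11,17,13)
ρ-cycle length = 8 (tail of 1 descent step not counted)

8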